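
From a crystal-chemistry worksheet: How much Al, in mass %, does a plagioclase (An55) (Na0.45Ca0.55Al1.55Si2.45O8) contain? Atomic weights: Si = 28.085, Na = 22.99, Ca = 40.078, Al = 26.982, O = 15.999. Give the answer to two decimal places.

Molar mass of Na0.45Ca0.55Al1.55Si2.45O8: 0.45×22.99 + 0.55×40.078 + 1.55×26.982 + 2.45×28.085 + 8×15.999 = 271.011 g/mol.
Mass of Al per formula unit: 1.55 × 26.982 = 41.822 g.
Weight fraction Al = 41.822 / 271.011 = 0.1543.

15.43 mass %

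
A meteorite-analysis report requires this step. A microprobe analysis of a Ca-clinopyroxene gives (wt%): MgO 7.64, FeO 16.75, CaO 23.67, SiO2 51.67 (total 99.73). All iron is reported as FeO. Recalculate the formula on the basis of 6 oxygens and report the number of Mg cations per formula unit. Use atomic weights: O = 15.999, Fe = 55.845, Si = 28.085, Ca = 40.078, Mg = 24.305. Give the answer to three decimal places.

MgO (M=40.304): mol = 0.18956; Mg = 0.18956, O = 0.18956.
FeO (M=71.844): mol = 0.23314; Fe = 0.23314, O = 0.23314.
CaO (M=56.077): mol = 0.42210; Ca = 0.42210, O = 0.42210.
SiO2 (M=60.083): mol = 0.85998; Si = 0.85998, O = 1.71996.
ΣO = 2.56476; factor = 6/ΣO = 2.33940.
Mg apfu = 0.18956 × 2.33940 = 0.443.

0.443 Mg apfu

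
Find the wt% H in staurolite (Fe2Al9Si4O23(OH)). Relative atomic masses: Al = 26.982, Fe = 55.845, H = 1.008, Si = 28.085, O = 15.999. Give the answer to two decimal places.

Molar mass of Fe2Al9Si4O23(OH): 2·55.845 + 9·26.982 + 4·28.085 + 24·15.999 + 1·1.008 = 851.852 g/mol.
Mass of H per formula unit: 1 × 1.008 = 1.008 g.
Weight fraction H = 1.008 / 851.852 = 0.0012.

0.12 mass %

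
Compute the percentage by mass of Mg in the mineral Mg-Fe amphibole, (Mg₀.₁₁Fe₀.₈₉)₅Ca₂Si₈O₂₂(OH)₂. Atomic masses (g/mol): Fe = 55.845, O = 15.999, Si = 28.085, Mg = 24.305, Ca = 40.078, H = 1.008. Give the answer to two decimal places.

1.40 mass %

Formula mass = 0.55×24.305 + 4.45×55.845 + 2×40.078 + 8×28.085 + 24×15.999 + 2×1.008 = 952.706 g/mol, of which 13.368 g is Mg.
So Mg makes up 13.368/952.706 = 0.0140 of the mass, i.e. 1.40%.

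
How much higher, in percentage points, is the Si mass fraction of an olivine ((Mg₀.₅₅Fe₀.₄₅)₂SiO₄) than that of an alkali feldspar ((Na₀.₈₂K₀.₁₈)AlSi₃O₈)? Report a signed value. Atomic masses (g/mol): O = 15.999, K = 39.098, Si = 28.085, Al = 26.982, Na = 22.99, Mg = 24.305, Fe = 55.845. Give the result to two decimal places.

Si in (Mg₀.₅₅Fe₀.₄₅)₂SiO₄: molar mass 169.077 g/mol; 1×28.085 = 28.085 g → 16.61 wt%.
Si in (Na₀.₈₂K₀.₁₈)AlSi₃O₈: molar mass 265.118 g/mol; 3×28.085 = 84.255 g → 31.78 wt%.
Difference = 16.61 − 31.78 = -15.17 percentage points.

-15.17 percentage points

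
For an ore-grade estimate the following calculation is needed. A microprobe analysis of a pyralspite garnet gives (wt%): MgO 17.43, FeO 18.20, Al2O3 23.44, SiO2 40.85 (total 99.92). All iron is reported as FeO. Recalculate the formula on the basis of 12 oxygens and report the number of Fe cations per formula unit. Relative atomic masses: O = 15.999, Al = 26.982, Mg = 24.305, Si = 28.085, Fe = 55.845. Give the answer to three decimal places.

1.111 Fe apfu

17.43 wt% MgO ÷ 40.304 g/mol = 0.43246 mol, giving 0.43246 Mg and 0.43246 O.
18.20 wt% FeO ÷ 71.844 g/mol = 0.25333 mol, giving 0.25333 Fe and 0.25333 O.
23.44 wt% Al2O3 ÷ 101.961 g/mol = 0.22989 mol, giving 0.45978 Al and 0.68967 O.
40.85 wt% SiO2 ÷ 60.083 g/mol = 0.67989 mol, giving 0.67989 Si and 1.35978 O.
Oxygen sums to 2.73524; scaling by 12/2.73524 = 4.38718 puts the formula on 12 O.
Fe: 0.25333 × 4.38718 = 1.111 atoms per formula unit.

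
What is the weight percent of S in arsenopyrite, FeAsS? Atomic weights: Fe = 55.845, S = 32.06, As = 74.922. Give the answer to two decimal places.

19.69 wt%

Molar mass of FeAsS: 1×55.845 + 1×74.922 + 1×32.06 = 162.827 g/mol.
Mass of S per formula unit: 1 × 32.06 = 32.060 g.
Weight fraction S = 32.060 / 162.827 = 0.1969.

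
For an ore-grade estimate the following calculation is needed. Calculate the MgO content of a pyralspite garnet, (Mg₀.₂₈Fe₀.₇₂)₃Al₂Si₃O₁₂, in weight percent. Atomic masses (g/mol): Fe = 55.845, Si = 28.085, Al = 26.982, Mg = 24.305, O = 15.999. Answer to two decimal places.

Formula mass = 471.248 g/mol.
0.84 Mg → 0.8400 mol MgO per formula unit; M(MgO) = 40.304, so MgO mass = 33.855 g.
33.855/471.248 × 100 = 7.18 wt%.

7.18 wt%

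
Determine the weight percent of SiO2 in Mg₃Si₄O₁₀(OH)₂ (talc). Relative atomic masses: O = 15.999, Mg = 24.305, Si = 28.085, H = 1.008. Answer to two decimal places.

Molar mass of Mg₃Si₄O₁₀(OH)₂ = 3·24.305 + 4·28.085 + 12·15.999 + 2·1.008 = 379.259 g/mol.
Each formula unit contains 4 Si, equivalent to 4/1 = 4.0000 mol SiO2.
M(SiO2) = 1×28.085 + 2×15.999 = 60.083 g/mol.
Mass of SiO2 per formula unit = 4.0000 × 60.083 = 240.332 g.
SiO2 wt% = 240.332 / 379.259 × 100 = 63.37%.

63.37 wt%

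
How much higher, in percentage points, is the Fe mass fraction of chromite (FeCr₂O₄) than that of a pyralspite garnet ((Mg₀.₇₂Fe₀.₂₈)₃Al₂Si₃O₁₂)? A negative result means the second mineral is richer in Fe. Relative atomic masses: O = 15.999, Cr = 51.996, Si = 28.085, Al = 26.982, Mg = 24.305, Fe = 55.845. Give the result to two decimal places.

M(FeCr₂O₄) = 223.833 g/mol, so wt% Fe = 55.845/223.833 × 100 = 24.95%.
M((Mg₀.₇₂Fe₀.₂₈)₃Al₂Si₃O₁₂) = 429.616 g/mol, so wt% Fe = 46.910/429.616 × 100 = 10.92%.
24.95 − 10.92 = 14.03 pp.

14.03 percentage points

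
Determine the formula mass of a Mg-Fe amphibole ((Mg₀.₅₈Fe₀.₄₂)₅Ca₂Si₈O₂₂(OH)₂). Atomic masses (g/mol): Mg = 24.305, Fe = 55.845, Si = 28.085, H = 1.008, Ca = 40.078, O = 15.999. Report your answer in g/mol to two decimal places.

M = 2.90·24.305 + 2.10·55.845 + 2·40.078 + 8·28.085 + 24·15.999 + 2·1.008

878.59 g/mol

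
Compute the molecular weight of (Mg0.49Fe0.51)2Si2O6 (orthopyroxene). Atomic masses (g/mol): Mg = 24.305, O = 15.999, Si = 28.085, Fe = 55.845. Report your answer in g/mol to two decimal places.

M = 0.98·24.305 + 1.02·55.845 + 2·28.085 + 6·15.999

232.94 g/mol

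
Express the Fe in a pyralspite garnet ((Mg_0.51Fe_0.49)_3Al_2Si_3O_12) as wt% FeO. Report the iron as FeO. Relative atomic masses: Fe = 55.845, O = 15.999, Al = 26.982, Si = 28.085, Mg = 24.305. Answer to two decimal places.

23.50 wt%

M((Mg_0.51Fe_0.49)_3Al_2Si_3O_12) = 449.486 g/mol; M(FeO) = 71.844 g/mol.
Moles FeO per formula unit = 1.47 Fe ÷ 1 = 1.4700.
FeO fraction = (1.4700 × 71.844) / 449.486 = 105.611/449.486 = 0.2350.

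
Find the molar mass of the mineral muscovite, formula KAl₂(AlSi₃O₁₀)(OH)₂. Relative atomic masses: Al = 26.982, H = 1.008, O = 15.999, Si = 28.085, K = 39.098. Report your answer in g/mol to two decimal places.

The formula mass is the sum 1(39.098) + 3(26.982) + 3(28.085) + 12(15.999) + 2(1.008).

398.30 g/mol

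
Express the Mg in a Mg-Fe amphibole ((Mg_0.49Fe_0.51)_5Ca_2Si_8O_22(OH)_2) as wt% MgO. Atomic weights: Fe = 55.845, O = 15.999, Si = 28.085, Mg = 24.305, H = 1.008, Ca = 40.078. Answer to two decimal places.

Molar mass of (Mg_0.49Fe_0.51)_5Ca_2Si_8O_22(OH)_2 = 2.45×24.305 + 2.55×55.845 + 2×40.078 + 8×28.085 + 24×15.999 + 2×1.008 = 892.780 g/mol.
Each formula unit contains 2.45 Mg, equivalent to 2.45/1 = 2.4500 mol MgO.
M(MgO) = 1×24.305 + 1×15.999 = 40.304 g/mol.
Mass of MgO per formula unit = 2.4500 × 40.304 = 98.745 g.
MgO wt% = 98.745 / 892.780 × 100 = 11.06%.

11.06 wt%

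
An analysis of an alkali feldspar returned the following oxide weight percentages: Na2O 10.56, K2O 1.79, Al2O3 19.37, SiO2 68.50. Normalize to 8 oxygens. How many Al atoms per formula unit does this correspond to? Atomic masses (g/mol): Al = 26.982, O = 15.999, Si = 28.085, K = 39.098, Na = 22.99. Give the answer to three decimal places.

10.56 wt% Na2O ÷ 61.979 g/mol = 0.17038 mol, giving 0.34076 Na and 0.17038 O.
1.79 wt% K2O ÷ 94.195 g/mol = 0.01900 mol, giving 0.03800 K and 0.01900 O.
19.37 wt% Al2O3 ÷ 101.961 g/mol = 0.18997 mol, giving 0.37994 Al and 0.56991 O.
68.50 wt% SiO2 ÷ 60.083 g/mol = 1.14009 mol, giving 1.14009 Si and 2.28018 O.
Oxygen sums to 3.03947; scaling by 8/3.03947 = 2.63204 puts the formula on 8 O.
Al: 0.37994 × 2.63204 = 1.000 atoms per formula unit.

1.000 Al apfu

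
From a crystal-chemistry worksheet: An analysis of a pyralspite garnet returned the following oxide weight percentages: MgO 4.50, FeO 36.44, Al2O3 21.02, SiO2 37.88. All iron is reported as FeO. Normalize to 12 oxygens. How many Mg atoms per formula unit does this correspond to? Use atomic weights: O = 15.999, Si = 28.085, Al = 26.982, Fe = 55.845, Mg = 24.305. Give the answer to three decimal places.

MgO: 4.50/40.304 = 0.11165 mol → 0.11165 mol Mg, 0.11165 mol O.
FeO: 36.44/71.844 = 0.50721 mol → 0.50721 mol Fe, 0.50721 mol O.
Al2O3: 21.02/101.961 = 0.20616 mol → 0.41232 mol Al, 0.61848 mol O.
SiO2: 37.88/60.083 = 0.63046 mol → 0.63046 mol Si, 1.26092 mol O.
Total oxygen = 2.49826 mol. Normalization factor = 12/2.49826 = 4.80334.
Mg per 12 O = 0.11165 × 4.80334 = 0.536.

0.536 Mg apfu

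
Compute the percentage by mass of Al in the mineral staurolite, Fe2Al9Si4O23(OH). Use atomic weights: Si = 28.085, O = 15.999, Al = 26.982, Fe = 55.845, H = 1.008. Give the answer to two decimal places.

28.51 wt%

M(Fe2Al9Si4O23(OH)) = 851.852 g/mol.
Al contributes 9 × 26.982 = 242.838 g per mole.
242.838/851.852 = 0.2851 → 28.51%.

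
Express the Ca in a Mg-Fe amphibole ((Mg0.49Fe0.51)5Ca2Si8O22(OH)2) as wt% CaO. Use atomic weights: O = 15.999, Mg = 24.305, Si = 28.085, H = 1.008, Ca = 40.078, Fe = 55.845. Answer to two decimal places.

12.56 wt%

Formula mass = 892.780 g/mol.
2 Ca → 2.0000 mol CaO per formula unit; M(CaO) = 56.077, so CaO mass = 112.154 g.
112.154/892.780 × 100 = 12.56 wt%.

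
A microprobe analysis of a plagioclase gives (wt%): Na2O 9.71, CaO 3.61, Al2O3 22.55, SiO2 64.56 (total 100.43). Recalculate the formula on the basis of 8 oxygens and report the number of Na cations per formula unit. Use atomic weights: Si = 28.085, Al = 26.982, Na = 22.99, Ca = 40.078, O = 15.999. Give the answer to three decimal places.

0.826 Na apfu

Na2O (M=61.979): mol = 0.15667; Na = 0.31334, O = 0.15667.
CaO (M=56.077): mol = 0.06438; Ca = 0.06438, O = 0.06438.
Al2O3 (M=101.961): mol = 0.22116; Al = 0.44232, O = 0.66348.
SiO2 (M=60.083): mol = 1.07451; Si = 1.07451, O = 2.14902.
ΣO = 3.03355; factor = 8/ΣO = 2.63717.
Na apfu = 0.31334 × 2.63717 = 0.826.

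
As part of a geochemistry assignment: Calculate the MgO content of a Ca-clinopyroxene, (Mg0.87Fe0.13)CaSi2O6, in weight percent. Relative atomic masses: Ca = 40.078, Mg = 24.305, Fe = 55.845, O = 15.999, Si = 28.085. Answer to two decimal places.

Formula mass = 220.647 g/mol.
0.87 Mg → 0.8700 mol MgO per formula unit; M(MgO) = 40.304, so MgO mass = 35.064 g.
35.064/220.647 × 100 = 15.89 wt%.

15.89 wt%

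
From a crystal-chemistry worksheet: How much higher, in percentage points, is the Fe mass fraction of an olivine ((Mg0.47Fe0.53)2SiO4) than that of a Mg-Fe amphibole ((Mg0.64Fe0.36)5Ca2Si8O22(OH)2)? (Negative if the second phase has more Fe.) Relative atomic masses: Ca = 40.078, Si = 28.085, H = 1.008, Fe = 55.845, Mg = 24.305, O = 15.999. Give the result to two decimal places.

Fe in (Mg0.47Fe0.53)2SiO4: molar mass 174.123 g/mol; 1.06×55.845 = 59.196 g → 34.00 wt%.
Fe in (Mg0.64Fe0.36)5Ca2Si8O22(OH)2: molar mass 869.125 g/mol; 1.80×55.845 = 100.521 g → 11.57 wt%.
Difference = 34.00 − 11.57 = 22.43 percentage points.

22.43 percentage points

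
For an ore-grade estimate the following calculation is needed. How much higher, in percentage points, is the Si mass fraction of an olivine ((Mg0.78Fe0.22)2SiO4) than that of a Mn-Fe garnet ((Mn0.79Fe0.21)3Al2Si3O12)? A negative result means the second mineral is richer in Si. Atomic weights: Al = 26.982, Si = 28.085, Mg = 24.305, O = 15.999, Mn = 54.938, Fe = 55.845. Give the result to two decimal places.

1.17 percentage points

Si in (Mg0.78Fe0.22)2SiO4: molar mass 154.569 g/mol; 1×28.085 = 28.085 g → 18.17 wt%.
Si in (Mn0.79Fe0.21)3Al2Si3O12: molar mass 495.592 g/mol; 3×28.085 = 84.255 g → 17.00 wt%.
Difference = 18.17 − 17.00 = 1.17 percentage points.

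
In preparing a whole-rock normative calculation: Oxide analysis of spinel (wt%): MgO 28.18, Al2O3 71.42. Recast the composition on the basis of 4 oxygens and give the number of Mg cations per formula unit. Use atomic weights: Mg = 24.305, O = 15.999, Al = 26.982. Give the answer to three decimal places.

0.999 Mg apfu

28.18 wt% MgO ÷ 40.304 g/mol = 0.69919 mol, giving 0.69919 Mg and 0.69919 O.
71.42 wt% Al2O3 ÷ 101.961 g/mol = 0.70046 mol, giving 1.40092 Al and 2.10138 O.
Oxygen sums to 2.80057; scaling by 4/2.80057 = 1.42828 puts the formula on 4 O.
Mg: 0.69919 × 1.42828 = 0.999 atoms per formula unit.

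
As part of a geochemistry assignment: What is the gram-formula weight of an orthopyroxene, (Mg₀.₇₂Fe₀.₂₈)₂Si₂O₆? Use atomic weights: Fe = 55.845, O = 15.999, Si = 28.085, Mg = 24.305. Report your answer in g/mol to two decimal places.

218.44 g/mol

The formula mass is the sum 1.44·24.305 + 0.56·55.845 + 2·28.085 + 6·15.999.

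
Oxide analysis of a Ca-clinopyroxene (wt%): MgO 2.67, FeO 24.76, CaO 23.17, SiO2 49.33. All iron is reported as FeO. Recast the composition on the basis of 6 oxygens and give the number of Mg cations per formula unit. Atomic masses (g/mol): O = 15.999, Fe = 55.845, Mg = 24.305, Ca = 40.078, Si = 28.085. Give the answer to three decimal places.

0.161 Mg apfu

2.67 wt% MgO ÷ 40.304 g/mol = 0.06625 mol, giving 0.06625 Mg and 0.06625 O.
24.76 wt% FeO ÷ 71.844 g/mol = 0.34464 mol, giving 0.34464 Fe and 0.34464 O.
23.17 wt% CaO ÷ 56.077 g/mol = 0.41318 mol, giving 0.41318 Ca and 0.41318 O.
49.33 wt% SiO2 ÷ 60.083 g/mol = 0.82103 mol, giving 0.82103 Si and 1.64206 O.
Oxygen sums to 2.46613; scaling by 6/2.46613 = 2.43296 puts the formula on 6 O.
Mg: 0.06625 × 2.43296 = 0.161 atoms per formula unit.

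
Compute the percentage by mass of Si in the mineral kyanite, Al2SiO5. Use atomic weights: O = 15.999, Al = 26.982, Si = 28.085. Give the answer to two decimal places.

Molar mass of Al2SiO5: 2*26.982 + 1*28.085 + 5*15.999 = 162.044 g/mol.
Mass of Si per formula unit: 1 × 28.085 = 28.085 g.
Weight fraction Si = 28.085 / 162.044 = 0.1733.

17.33 weight percent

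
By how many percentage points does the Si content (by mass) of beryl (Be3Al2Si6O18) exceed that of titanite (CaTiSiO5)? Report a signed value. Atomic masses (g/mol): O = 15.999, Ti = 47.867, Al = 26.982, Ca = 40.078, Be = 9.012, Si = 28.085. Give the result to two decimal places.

17.02 percentage points

Si in Be3Al2Si6O18: molar mass 537.492 g/mol; 6×28.085 = 168.510 g → 31.35 wt%.
Si in CaTiSiO5: molar mass 196.025 g/mol; 1×28.085 = 28.085 g → 14.33 wt%.
Difference = 31.35 − 14.33 = 17.02 percentage points.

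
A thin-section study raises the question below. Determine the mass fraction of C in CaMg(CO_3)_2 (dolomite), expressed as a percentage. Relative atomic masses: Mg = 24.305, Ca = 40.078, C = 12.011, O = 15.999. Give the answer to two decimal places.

Molar mass of CaMg(CO_3)_2: 1·40.078 + 1·24.305 + 2·12.011 + 6·15.999 = 184.399 g/mol.
Mass of C per formula unit: 2 × 12.011 = 24.022 g.
Weight fraction C = 24.022 / 184.399 = 0.1303.

13.03 mass %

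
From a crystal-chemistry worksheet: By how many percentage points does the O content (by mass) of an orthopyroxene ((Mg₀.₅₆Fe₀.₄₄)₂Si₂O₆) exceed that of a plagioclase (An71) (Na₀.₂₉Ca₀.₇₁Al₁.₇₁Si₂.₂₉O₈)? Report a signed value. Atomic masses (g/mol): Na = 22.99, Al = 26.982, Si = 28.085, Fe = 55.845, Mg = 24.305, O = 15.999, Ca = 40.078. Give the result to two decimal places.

M((Mg₀.₅₆Fe₀.₄₄)₂Si₂O₆) = 228.529 g/mol, so wt% O = 95.994/228.529 × 100 = 42.01%.
M(Na₀.₂₉Ca₀.₇₁Al₁.₇₁Si₂.₂₉O₈) = 273.568 g/mol, so wt% O = 127.992/273.568 × 100 = 46.79%.
42.01 − 46.79 = -4.78 pp.

-4.78 percentage points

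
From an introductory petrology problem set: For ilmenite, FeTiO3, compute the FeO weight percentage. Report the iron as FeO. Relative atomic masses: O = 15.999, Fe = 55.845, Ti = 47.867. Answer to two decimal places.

Formula mass = 151.709 g/mol.
1 Fe → 1.0000 mol FeO per formula unit; M(FeO) = 71.844, so FeO mass = 71.844 g.
71.844/151.709 × 100 = 47.36 wt%.

47.36 wt%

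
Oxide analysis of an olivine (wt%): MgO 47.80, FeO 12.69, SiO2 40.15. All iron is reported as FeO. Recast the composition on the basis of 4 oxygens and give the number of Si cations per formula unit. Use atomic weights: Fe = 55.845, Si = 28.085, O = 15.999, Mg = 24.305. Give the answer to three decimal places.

0.990 Si apfu

MgO (M=40.304): mol = 1.18599; Mg = 1.18599, O = 1.18599.
FeO (M=71.844): mol = 0.17663; Fe = 0.17663, O = 0.17663.
SiO2 (M=60.083): mol = 0.66824; Si = 0.66824, O = 1.33648.
ΣO = 2.69910; factor = 4/ΣO = 1.48198.
Si apfu = 0.66824 × 1.48198 = 0.990.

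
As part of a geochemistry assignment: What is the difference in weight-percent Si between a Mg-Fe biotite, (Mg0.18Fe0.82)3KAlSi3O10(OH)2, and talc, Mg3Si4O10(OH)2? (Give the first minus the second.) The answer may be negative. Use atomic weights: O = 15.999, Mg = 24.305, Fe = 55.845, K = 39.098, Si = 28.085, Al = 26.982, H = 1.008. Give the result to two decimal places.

-12.59 percentage points

Si in (Mg0.18Fe0.82)3KAlSi3O10(OH)2: molar mass 494.842 g/mol; 3×28.085 = 84.255 g → 17.03 wt%.
Si in Mg3Si4O10(OH)2: molar mass 379.259 g/mol; 4×28.085 = 112.340 g → 29.62 wt%.
Difference = 17.03 − 29.62 = -12.59 percentage points.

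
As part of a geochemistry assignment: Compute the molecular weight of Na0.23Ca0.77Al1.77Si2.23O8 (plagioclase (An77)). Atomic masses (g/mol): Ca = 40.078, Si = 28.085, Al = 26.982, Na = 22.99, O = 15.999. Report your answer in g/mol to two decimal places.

274.53 g/mol

M = 0.23·22.99 + 0.77·40.078 + 1.77·26.982 + 2.23·28.085 + 8·15.999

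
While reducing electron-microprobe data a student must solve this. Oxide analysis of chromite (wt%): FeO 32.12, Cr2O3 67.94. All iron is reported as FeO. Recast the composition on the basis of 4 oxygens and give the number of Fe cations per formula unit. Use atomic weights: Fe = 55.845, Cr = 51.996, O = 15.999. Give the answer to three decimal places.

1.000 Fe apfu

FeO (M=71.844): mol = 0.44708; Fe = 0.44708, O = 0.44708.
Cr2O3 (M=151.989): mol = 0.44701; Cr = 0.89402, O = 1.34103.
ΣO = 1.78811; factor = 4/ΣO = 2.23700.
Fe apfu = 0.44708 × 2.23700 = 1.000.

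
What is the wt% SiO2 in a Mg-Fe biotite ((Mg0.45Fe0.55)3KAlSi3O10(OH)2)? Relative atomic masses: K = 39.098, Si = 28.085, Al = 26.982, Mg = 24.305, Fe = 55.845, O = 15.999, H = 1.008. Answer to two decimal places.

Formula mass = 469.295 g/mol.
3 Si → 3.0000 mol SiO2 per formula unit; M(SiO2) = 60.083, so SiO2 mass = 180.249 g.
180.249/469.295 × 100 = 38.41 wt%.

38.41 wt%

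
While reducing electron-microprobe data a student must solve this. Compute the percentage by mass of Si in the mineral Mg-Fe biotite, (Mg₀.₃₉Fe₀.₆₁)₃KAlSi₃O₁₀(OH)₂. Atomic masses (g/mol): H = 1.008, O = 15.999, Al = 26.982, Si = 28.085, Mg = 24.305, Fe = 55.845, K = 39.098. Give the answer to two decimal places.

17.74 wt%

Molar mass of (Mg₀.₃₉Fe₀.₆₁)₃KAlSi₃O₁₀(OH)₂: 1.17·24.305 + 1.83·55.845 + 1·39.098 + 1·26.982 + 3·28.085 + 12·15.999 + 2·1.008 = 474.972 g/mol.
Mass of Si per formula unit: 3 × 28.085 = 84.255 g.
Weight fraction Si = 84.255 / 474.972 = 0.1774.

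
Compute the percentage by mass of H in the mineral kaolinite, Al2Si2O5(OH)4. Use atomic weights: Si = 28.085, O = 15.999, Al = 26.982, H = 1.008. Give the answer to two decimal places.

Molar mass of Al2Si2O5(OH)4: 2×26.982 + 2×28.085 + 9×15.999 + 4×1.008 = 258.157 g/mol.
Mass of H per formula unit: 4 × 1.008 = 4.032 g.
Weight fraction H = 4.032 / 258.157 = 0.0156.

1.56 mass %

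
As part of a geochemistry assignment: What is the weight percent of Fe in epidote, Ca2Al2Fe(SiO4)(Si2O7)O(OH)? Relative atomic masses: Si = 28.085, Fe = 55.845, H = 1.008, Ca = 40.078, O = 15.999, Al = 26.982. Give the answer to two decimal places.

11.56 weight percent

Molar mass of Ca2Al2Fe(SiO4)(Si2O7)O(OH): 2·40.078 + 2·26.982 + 1·55.845 + 3·28.085 + 13·15.999 + 1·1.008 = 483.215 g/mol.
Mass of Fe per formula unit: 1 × 55.845 = 55.845 g.
Weight fraction Fe = 55.845 / 483.215 = 0.1156.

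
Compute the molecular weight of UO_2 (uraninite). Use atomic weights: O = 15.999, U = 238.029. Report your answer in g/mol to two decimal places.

U: 1 × 238.029 = 238.0290
O: 2 × 15.999 = 31.9980
Summing the contributions gives the formula mass.

270.03 g/mol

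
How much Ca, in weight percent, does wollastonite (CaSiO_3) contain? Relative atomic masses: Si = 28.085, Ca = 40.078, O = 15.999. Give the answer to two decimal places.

34.50 weight percent

Formula mass = 1·40.078 + 1·28.085 + 3·15.999 = 116.160 g/mol, of which 40.078 g is Ca.
So Ca makes up 40.078/116.160 = 0.3450 of the mass, i.e. 34.50%.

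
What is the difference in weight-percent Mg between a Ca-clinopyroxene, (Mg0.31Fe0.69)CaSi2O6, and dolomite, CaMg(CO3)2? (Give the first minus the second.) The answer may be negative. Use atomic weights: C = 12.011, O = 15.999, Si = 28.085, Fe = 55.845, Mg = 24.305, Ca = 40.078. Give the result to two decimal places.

M((Mg0.31Fe0.69)CaSi2O6) = 238.310 g/mol, so wt% Mg = 7.535/238.310 × 100 = 3.16%.
M(CaMg(CO3)2) = 184.399 g/mol, so wt% Mg = 24.305/184.399 × 100 = 13.18%.
3.16 − 13.18 = -10.02 pp.

-10.02 percentage points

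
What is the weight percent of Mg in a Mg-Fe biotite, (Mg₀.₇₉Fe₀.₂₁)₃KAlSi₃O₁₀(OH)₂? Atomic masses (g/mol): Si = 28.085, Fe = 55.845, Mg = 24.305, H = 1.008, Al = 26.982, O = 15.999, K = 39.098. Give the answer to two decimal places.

13.18 weight percent

M((Mg₀.₇₉Fe₀.₂₁)₃KAlSi₃O₁₀(OH)₂) = 437.124 g/mol.
Mg contributes 2.37 × 24.305 = 57.603 g per mole.
57.603/437.124 = 0.1318 → 13.18%.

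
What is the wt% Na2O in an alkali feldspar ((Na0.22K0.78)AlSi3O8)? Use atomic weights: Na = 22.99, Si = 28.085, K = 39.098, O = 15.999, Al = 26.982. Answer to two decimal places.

2.48 wt%

M((Na0.22K0.78)AlSi3O8) = 274.783 g/mol; M(Na2O) = 61.979 g/mol.
Moles Na2O per formula unit = 0.22 Na ÷ 2 = 0.1100.
Na2O fraction = (0.1100 × 61.979) / 274.783 = 6.818/274.783 = 0.0248.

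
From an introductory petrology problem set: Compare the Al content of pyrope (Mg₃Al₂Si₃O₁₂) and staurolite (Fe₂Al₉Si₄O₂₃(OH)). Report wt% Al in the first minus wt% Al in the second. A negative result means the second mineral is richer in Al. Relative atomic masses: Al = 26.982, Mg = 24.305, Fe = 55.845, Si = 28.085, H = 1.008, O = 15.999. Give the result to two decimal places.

-15.12 percentage points

M(Mg₃Al₂Si₃O₁₂) = 403.122 g/mol, so wt% Al = 53.964/403.122 × 100 = 13.39%.
M(Fe₂Al₉Si₄O₂₃(OH)) = 851.852 g/mol, so wt% Al = 242.838/851.852 × 100 = 28.51%.
13.39 − 28.51 = -15.12 pp.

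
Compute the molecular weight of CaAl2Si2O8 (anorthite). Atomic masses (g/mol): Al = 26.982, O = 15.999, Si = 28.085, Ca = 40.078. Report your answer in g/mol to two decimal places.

M = 1*40.078 + 2*26.982 + 2*28.085 + 8*15.999

278.20 g/mol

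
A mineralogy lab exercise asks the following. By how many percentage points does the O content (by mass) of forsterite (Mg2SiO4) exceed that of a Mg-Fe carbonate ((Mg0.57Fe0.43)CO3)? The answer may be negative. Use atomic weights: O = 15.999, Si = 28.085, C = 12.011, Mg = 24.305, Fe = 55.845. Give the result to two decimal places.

M(Mg2SiO4) = 140.691 g/mol, so wt% O = 63.996/140.691 × 100 = 45.49%.
M((Mg0.57Fe0.43)CO3) = 97.875 g/mol, so wt% O = 47.997/97.875 × 100 = 49.04%.
45.49 − 49.04 = -3.55 pp.

-3.55 percentage points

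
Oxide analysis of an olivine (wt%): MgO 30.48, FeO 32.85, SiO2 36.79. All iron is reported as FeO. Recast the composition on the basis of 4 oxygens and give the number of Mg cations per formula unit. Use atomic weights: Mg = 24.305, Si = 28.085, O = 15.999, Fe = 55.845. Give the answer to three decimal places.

1.241 Mg apfu

30.48 wt% MgO ÷ 40.304 g/mol = 0.75625 mol, giving 0.75625 Mg and 0.75625 O.
32.85 wt% FeO ÷ 71.844 g/mol = 0.45724 mol, giving 0.45724 Fe and 0.45724 O.
36.79 wt% SiO2 ÷ 60.083 g/mol = 0.61232 mol, giving 0.61232 Si and 1.22464 O.
Oxygen sums to 2.43813; scaling by 4/2.43813 = 1.64060 puts the formula on 4 O.
Mg: 0.75625 × 1.64060 = 1.241 atoms per formula unit.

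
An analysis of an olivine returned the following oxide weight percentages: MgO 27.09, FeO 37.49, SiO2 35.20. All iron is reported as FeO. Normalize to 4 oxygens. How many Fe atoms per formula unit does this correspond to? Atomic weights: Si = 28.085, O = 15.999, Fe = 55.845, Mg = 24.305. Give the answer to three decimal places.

0.882 Fe apfu

27.09 wt% MgO ÷ 40.304 g/mol = 0.67214 mol, giving 0.67214 Mg and 0.67214 O.
37.49 wt% FeO ÷ 71.844 g/mol = 0.52183 mol, giving 0.52183 Fe and 0.52183 O.
35.20 wt% SiO2 ÷ 60.083 g/mol = 0.58586 mol, giving 0.58586 Si and 1.17172 O.
Oxygen sums to 2.36569; scaling by 4/2.36569 = 1.69084 puts the formula on 4 O.
Fe: 0.52183 × 1.69084 = 0.882 atoms per formula unit.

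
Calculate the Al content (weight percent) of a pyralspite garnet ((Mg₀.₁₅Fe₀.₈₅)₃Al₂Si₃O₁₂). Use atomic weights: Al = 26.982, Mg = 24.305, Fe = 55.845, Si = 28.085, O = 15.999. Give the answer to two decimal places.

M((Mg₀.₁₅Fe₀.₈₅)₃Al₂Si₃O₁₂) = 483.549 g/mol.
Al contributes 2 × 26.982 = 53.964 g per mole.
53.964/483.549 = 0.1116 → 11.16%.

11.16 weight percent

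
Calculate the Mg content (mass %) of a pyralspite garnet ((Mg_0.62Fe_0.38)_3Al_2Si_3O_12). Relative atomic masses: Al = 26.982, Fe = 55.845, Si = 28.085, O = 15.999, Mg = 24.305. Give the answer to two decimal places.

Formula mass = 1.86×24.305 + 1.14×55.845 + 2×26.982 + 3×28.085 + 12×15.999 = 439.078 g/mol, of which 45.207 g is Mg.
So Mg makes up 45.207/439.078 = 0.1030 of the mass, i.e. 10.30%.

10.30 mass %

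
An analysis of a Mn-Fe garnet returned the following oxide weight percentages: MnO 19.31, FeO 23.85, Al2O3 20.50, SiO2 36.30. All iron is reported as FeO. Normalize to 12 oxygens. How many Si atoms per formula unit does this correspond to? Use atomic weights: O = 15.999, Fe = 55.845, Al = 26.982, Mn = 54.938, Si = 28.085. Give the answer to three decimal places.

MnO: 19.31/70.937 = 0.27221 mol → 0.27221 mol Mn, 0.27221 mol O.
FeO: 23.85/71.844 = 0.33197 mol → 0.33197 mol Fe, 0.33197 mol O.
Al2O3: 20.50/101.961 = 0.20106 mol → 0.40212 mol Al, 0.60318 mol O.
SiO2: 36.30/60.083 = 0.60416 mol → 0.60416 mol Si, 1.20832 mol O.
Total oxygen = 2.41568 mol. Normalization factor = 12/2.41568 = 4.96755.
Si per 12 O = 0.60416 × 4.96755 = 3.001.

3.001 Si apfu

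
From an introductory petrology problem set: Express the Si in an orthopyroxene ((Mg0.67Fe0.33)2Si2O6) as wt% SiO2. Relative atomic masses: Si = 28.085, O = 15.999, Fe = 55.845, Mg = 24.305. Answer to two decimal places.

54.23 wt%

M((Mg0.67Fe0.33)2Si2O6) = 221.590 g/mol; M(SiO2) = 60.083 g/mol.
Moles SiO2 per formula unit = 2 Si ÷ 1 = 2.0000.
SiO2 fraction = (2.0000 × 60.083) / 221.590 = 120.166/221.590 = 0.5423.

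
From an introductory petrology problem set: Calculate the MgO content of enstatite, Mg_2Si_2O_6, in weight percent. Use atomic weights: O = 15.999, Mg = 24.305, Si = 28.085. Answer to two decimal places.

40.15 wt%

Formula mass = 200.774 g/mol.
2 Mg → 2.0000 mol MgO per formula unit; M(MgO) = 40.304, so MgO mass = 80.608 g.
80.608/200.774 × 100 = 40.15 wt%.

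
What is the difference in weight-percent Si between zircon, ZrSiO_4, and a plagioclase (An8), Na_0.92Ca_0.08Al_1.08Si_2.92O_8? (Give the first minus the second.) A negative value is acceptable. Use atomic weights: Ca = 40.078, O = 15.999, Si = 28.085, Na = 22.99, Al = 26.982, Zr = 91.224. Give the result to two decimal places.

First mineral: 28.085 g Si in 183.305 g formula = 15.32 wt% Si.
Second mineral: 82.008 g Si in 263.498 g formula = 31.12 wt% Si.
15.32% − 31.12% gives a difference of -15.80 percentage points.

-15.80 percentage points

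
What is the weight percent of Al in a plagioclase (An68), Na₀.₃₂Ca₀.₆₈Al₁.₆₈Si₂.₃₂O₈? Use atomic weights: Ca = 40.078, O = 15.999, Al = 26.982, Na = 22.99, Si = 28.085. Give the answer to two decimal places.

16.60 wt%

M(Na₀.₃₂Ca₀.₆₈Al₁.₆₈Si₂.₃₂O₈) = 273.089 g/mol.
Al contributes 1.68 × 26.982 = 45.330 g per mole.
45.330/273.089 = 0.1660 → 16.60%.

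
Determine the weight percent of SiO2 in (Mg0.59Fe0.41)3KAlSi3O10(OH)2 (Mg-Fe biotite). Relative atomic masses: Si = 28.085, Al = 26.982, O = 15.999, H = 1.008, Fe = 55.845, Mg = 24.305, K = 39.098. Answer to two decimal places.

39.52 wt%

Formula mass = 456.048 g/mol.
3 Si → 3.0000 mol SiO2 per formula unit; M(SiO2) = 60.083, so SiO2 mass = 180.249 g.
180.249/456.048 × 100 = 39.52 wt%.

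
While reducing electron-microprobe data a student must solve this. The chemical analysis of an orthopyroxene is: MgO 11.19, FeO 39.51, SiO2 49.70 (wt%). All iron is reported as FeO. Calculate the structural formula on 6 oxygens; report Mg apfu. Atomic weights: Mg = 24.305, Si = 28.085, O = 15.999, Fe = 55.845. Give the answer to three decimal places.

11.19 wt% MgO ÷ 40.304 g/mol = 0.27764 mol, giving 0.27764 Mg and 0.27764 O.
39.51 wt% FeO ÷ 71.844 g/mol = 0.54994 mol, giving 0.54994 Fe and 0.54994 O.
49.70 wt% SiO2 ÷ 60.083 g/mol = 0.82719 mol, giving 0.82719 Si and 1.65438 O.
Oxygen sums to 2.48196; scaling by 6/2.48196 = 2.41744 puts the formula on 6 O.
Mg: 0.27764 × 2.41744 = 0.671 atoms per formula unit.

0.671 Mg apfu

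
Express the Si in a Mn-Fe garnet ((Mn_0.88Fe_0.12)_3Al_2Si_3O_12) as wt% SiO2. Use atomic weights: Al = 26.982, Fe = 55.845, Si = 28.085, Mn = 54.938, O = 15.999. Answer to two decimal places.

36.39 wt%

M((Mn_0.88Fe_0.12)_3Al_2Si_3O_12) = 495.348 g/mol; M(SiO2) = 60.083 g/mol.
Moles SiO2 per formula unit = 3 Si ÷ 1 = 3.0000.
SiO2 fraction = (3.0000 × 60.083) / 495.348 = 180.249/495.348 = 0.3639.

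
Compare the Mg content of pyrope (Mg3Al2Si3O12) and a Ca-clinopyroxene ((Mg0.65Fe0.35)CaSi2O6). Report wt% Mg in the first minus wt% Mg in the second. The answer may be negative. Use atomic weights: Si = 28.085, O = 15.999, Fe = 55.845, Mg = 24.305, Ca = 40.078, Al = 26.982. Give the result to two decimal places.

M(Mg3Al2Si3O12) = 403.122 g/mol, so wt% Mg = 72.915/403.122 × 100 = 18.09%.
M((Mg0.65Fe0.35)CaSi2O6) = 227.586 g/mol, so wt% Mg = 15.798/227.586 × 100 = 6.94%.
18.09 − 6.94 = 11.15 pp.

11.15 percentage points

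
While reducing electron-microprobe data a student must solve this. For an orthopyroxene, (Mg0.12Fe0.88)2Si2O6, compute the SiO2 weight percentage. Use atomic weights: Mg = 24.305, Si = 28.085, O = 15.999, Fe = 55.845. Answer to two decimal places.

Formula mass = 256.284 g/mol.
2 Si → 2.0000 mol SiO2 per formula unit; M(SiO2) = 60.083, so SiO2 mass = 120.166 g.
120.166/256.284 × 100 = 46.89 wt%.

46.89 wt%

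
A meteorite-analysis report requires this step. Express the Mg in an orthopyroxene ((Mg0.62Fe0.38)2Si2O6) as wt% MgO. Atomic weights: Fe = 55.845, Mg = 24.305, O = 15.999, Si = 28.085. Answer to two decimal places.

22.24 wt%

M((Mg0.62Fe0.38)2Si2O6) = 224.744 g/mol; M(MgO) = 40.304 g/mol.
Moles MgO per formula unit = 1.24 Mg ÷ 1 = 1.2400.
MgO fraction = (1.2400 × 40.304) / 224.744 = 49.977/224.744 = 0.2224.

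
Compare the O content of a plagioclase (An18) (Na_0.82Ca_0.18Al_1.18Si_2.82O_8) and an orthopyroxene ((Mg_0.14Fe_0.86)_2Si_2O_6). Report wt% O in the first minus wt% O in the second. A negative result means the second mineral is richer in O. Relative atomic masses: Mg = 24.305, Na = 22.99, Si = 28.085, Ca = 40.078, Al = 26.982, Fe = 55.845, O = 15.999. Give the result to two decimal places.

10.64 percentage points

First mineral: 127.992 g O in 265.096 g formula = 48.28 wt% O.
Second mineral: 95.994 g O in 255.023 g formula = 37.64 wt% O.
48.28% − 37.64% gives a difference of 10.64 percentage points.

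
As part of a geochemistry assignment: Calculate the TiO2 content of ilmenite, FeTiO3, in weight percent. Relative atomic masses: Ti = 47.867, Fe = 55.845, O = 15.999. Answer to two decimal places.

Molar mass of FeTiO3 = 1*55.845 + 1*47.867 + 3*15.999 = 151.709 g/mol.
Each formula unit contains 1 Ti, equivalent to 1/1 = 1.0000 mol TiO2.
M(TiO2) = 1×47.867 + 2×15.999 = 79.865 g/mol.
Mass of TiO2 per formula unit = 1.0000 × 79.865 = 79.865 g.
TiO2 wt% = 79.865 / 151.709 × 100 = 52.64%.

52.64 wt%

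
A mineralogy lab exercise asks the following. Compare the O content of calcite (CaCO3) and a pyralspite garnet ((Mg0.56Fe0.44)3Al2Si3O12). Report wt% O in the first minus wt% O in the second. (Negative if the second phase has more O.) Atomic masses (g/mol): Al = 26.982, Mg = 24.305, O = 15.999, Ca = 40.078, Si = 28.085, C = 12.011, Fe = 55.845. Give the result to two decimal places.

First mineral: 47.997 g O in 100.086 g formula = 47.96 wt% O.
Second mineral: 191.988 g O in 444.755 g formula = 43.17 wt% O.
47.96% − 43.17% gives a difference of 4.79 percentage points.

4.79 percentage points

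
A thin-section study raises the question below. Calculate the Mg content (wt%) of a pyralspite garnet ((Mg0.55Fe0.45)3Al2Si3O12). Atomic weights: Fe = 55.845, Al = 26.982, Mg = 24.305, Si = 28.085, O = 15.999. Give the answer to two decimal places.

9.00 wt%

Molar mass of (Mg0.55Fe0.45)3Al2Si3O12: 1.65*24.305 + 1.35*55.845 + 2*26.982 + 3*28.085 + 12*15.999 = 445.701 g/mol.
Mass of Mg per formula unit: 1.65 × 24.305 = 40.103 g.
Weight fraction Mg = 40.103 / 445.701 = 0.0900.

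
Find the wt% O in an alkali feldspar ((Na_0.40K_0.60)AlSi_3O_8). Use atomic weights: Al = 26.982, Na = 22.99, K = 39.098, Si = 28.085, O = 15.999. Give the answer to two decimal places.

47.08 mass %

Molar mass of (Na_0.40K_0.60)AlSi_3O_8: 0.40×22.99 + 0.60×39.098 + 1×26.982 + 3×28.085 + 8×15.999 = 271.884 g/mol.
Mass of O per formula unit: 8 × 15.999 = 127.992 g.
Weight fraction O = 127.992 / 271.884 = 0.4708.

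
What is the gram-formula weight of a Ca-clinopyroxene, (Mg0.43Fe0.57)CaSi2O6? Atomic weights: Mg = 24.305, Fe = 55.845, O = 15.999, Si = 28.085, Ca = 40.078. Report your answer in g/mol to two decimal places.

234.52 g/mol

The formula mass is the sum 0.43*24.305 + 0.57*55.845 + 1*40.078 + 2*28.085 + 6*15.999.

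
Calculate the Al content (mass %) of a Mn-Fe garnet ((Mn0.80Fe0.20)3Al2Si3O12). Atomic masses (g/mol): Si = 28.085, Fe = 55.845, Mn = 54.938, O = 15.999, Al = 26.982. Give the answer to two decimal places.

M((Mn0.80Fe0.20)3Al2Si3O12) = 495.565 g/mol.
Al contributes 2 × 26.982 = 53.964 g per mole.
53.964/495.565 = 0.1089 → 10.89%.

10.89 mass %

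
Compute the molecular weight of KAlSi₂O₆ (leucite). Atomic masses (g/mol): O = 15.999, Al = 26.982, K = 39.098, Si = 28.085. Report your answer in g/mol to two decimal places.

M = 1×39.098 + 1×26.982 + 2×28.085 + 6×15.999

218.24 g/mol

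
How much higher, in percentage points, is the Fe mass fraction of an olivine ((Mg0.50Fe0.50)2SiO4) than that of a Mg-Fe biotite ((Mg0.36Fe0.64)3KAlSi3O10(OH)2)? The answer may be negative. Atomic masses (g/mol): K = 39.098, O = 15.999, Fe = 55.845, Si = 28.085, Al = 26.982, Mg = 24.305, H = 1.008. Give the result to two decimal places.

Fe in (Mg0.50Fe0.50)2SiO4: molar mass 172.231 g/mol; 1×55.845 = 55.845 g → 32.42 wt%.
Fe in (Mg0.36Fe0.64)3KAlSi3O10(OH)2: molar mass 477.811 g/mol; 1.92×55.845 = 107.222 g → 22.44 wt%.
Difference = 32.42 − 22.44 = 9.98 percentage points.

9.98 percentage points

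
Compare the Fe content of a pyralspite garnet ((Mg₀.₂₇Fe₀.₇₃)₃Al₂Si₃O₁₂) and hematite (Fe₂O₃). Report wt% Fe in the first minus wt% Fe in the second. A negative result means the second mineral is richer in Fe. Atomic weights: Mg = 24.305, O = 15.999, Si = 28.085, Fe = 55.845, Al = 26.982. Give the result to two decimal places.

Fe in (Mg₀.₂₇Fe₀.₇₃)₃Al₂Si₃O₁₂: molar mass 472.195 g/mol; 2.19×55.845 = 122.301 g → 25.90 wt%.
Fe in Fe₂O₃: molar mass 159.687 g/mol; 2×55.845 = 111.690 g → 69.94 wt%.
Difference = 25.90 − 69.94 = -44.04 percentage points.

-44.04 percentage points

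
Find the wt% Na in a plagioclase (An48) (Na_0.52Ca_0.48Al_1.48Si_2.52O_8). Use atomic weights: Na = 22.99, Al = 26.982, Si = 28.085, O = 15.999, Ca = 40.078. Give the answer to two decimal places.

M(Na_0.52Ca_0.48Al_1.48Si_2.52O_8) = 269.892 g/mol.
Na contributes 0.52 × 22.99 = 11.955 g per mole.
11.955/269.892 = 0.0443 → 4.43%.

4.43 weight percent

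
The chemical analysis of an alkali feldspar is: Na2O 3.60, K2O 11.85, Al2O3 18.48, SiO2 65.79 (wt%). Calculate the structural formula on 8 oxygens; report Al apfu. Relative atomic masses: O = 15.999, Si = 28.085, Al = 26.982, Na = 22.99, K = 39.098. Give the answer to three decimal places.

0.994 Al apfu

3.60 wt% Na2O ÷ 61.979 g/mol = 0.05808 mol, giving 0.11616 Na and 0.05808 O.
11.85 wt% K2O ÷ 94.195 g/mol = 0.12580 mol, giving 0.25160 K and 0.12580 O.
18.48 wt% Al2O3 ÷ 101.961 g/mol = 0.18125 mol, giving 0.36250 Al and 0.54375 O.
65.79 wt% SiO2 ÷ 60.083 g/mol = 1.09499 mol, giving 1.09499 Si and 2.18998 O.
Oxygen sums to 2.91761; scaling by 8/2.91761 = 2.74197 puts the formula on 8 O.
Al: 0.36250 × 2.74197 = 0.994 atoms per formula unit.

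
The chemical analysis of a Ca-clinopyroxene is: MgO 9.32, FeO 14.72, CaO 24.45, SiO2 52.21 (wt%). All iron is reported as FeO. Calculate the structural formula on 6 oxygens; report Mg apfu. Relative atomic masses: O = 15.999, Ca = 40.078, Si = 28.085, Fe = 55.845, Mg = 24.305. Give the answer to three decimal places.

0.532 Mg apfu

9.32 wt% MgO ÷ 40.304 g/mol = 0.23124 mol, giving 0.23124 Mg and 0.23124 O.
14.72 wt% FeO ÷ 71.844 g/mol = 0.20489 mol, giving 0.20489 Fe and 0.20489 O.
24.45 wt% CaO ÷ 56.077 g/mol = 0.43601 mol, giving 0.43601 Ca and 0.43601 O.
52.21 wt% SiO2 ÷ 60.083 g/mol = 0.86896 mol, giving 0.86896 Si and 1.73792 O.
Oxygen sums to 2.61006; scaling by 6/2.61006 = 2.29880 puts the formula on 6 O.
Mg: 0.23124 × 2.29880 = 0.532 atoms per formula unit.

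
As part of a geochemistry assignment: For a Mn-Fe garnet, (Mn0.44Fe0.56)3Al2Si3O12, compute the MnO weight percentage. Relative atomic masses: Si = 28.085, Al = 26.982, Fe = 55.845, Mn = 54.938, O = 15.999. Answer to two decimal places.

M((Mn0.44Fe0.56)3Al2Si3O12) = 496.545 g/mol; M(MnO) = 70.937 g/mol.
Moles MnO per formula unit = 1.32 Mn ÷ 1 = 1.3200.
MnO fraction = (1.3200 × 70.937) / 496.545 = 93.637/496.545 = 0.1886.

18.86 wt%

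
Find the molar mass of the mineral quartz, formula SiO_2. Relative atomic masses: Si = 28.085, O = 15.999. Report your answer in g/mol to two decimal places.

60.08 g/mol

The formula mass is the sum 1×28.085 + 2×15.999.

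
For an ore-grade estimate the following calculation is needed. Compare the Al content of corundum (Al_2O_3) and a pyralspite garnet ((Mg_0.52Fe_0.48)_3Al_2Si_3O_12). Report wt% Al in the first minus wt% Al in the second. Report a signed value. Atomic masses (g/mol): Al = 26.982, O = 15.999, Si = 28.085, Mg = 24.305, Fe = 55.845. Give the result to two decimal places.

40.90 percentage points

First mineral: 53.964 g Al in 101.961 g formula = 52.93 wt% Al.
Second mineral: 53.964 g Al in 448.540 g formula = 12.03 wt% Al.
52.93% − 12.03% gives a difference of 40.90 percentage points.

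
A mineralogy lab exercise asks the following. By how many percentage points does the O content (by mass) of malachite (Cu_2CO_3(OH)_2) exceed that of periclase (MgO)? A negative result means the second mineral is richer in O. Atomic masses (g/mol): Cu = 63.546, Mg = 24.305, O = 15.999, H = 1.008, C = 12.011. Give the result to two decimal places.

O in Cu_2CO_3(OH)_2: molar mass 221.114 g/mol; 5×15.999 = 79.995 g → 36.18 wt%.
O in MgO: molar mass 40.304 g/mol; 1×15.999 = 15.999 g → 39.70 wt%.
Difference = 36.18 − 39.70 = -3.52 percentage points.

-3.52 percentage points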